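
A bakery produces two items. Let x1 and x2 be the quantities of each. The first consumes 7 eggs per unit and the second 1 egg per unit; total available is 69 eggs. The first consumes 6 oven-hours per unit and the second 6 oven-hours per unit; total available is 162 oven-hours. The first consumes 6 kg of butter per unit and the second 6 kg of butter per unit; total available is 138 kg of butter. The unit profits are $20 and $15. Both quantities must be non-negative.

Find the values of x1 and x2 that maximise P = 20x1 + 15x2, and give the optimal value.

x1 = 23/3, x2 = 46/3, maximum P = 1150/3

Corner points and P = 20x1 + 15x2:
  (0, 0) → P = 0
  (0, 23) → P = 345
  (69/7, 0) → P = 1380/7
  (23/3, 46/3) → P = 1150/3

The optimum lies where 7x1 + x2 = 69 and 6x1 + 6x2 = 138.
Solving simultaneously gives x1 = 23/3, x2 = 46/3.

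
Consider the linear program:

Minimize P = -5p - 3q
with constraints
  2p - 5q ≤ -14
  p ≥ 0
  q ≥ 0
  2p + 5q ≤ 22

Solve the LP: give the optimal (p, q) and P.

Feasible corners and P = -5p - 3q:
  (0, 14/5) → P = -42/5
  (2, 18/5) → P = -104/5
  (0, 22/5) → P = -66/5

At the optimal vertex, 2p - 5q = -14 and 2p + 5q = 22.
Solving simultaneously gives p = 2, q = 18/5.

p = 2, q = 18/5, minimum P = -104/5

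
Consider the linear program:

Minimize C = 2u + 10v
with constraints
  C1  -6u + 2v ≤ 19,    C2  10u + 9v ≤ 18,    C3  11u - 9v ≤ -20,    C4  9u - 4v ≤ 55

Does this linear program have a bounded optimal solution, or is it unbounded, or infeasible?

Feasible corners and C = 2u + 10v:
  (-135/74, 149/37) → C = 1355/37
  (-131/32, -89/32) → C = -36
  (-2/21, 398/189) → C = 3944/189
The feasible region has finitely many vertices and no improving ray; the minimum is -36 at (-131/32, -89/32).

bounded optimum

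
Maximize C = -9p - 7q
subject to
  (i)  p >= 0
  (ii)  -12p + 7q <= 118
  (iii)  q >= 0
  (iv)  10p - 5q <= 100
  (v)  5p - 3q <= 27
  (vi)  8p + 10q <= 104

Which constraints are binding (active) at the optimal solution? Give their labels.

(i) and (iii)

Feasible corners and C = -9p - 7q:
  (0, 0) → C = 0
  (0, 52/5) → C = -364/5
  (27/5, 0) → C = -243/5
  (291/37, 152/37) → C = -3683/37

The maximum is at (0, 0). Substituting into each constraint, equality holds for (i) and (iii); the remaining constraints have slack.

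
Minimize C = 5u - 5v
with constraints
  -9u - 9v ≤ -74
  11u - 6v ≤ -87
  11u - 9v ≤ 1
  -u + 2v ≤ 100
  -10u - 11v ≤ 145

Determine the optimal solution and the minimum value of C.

Extreme points and C = 5u - 5v:
  (-113/51, 1597/153) → C = -9680/153
  (-752/27, 974/27) → C = -8630/27
  (213/8, 1013/16) → C = -2935/16

The optimum lies where -9u - 9v = -74 and -u + 2v = 100.
Solving simultaneously gives u = -752/27, v = 974/27.

u = -752/27, v = 974/27, minimum C = -8630/27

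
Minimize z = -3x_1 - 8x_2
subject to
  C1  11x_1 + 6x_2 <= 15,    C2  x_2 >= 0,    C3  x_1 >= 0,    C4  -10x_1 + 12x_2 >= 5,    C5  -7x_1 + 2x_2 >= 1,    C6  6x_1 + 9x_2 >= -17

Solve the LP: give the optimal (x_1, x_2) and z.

Feasible corners and z = -3x_1 - 8x_2:
  (0, 5/2) → z = -20
  (3/8, 29/16) → z = -125/8
  (0, 1/2) → z = -4

x_1 = 0, x_2 = 5/2, minimum z = -20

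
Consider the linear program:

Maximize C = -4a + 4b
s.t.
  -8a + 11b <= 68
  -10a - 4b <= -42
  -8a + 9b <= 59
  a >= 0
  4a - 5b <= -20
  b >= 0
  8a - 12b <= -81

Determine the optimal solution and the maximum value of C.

Extreme points and C = -4a + 4b:
  (30, 28) → C = -8
  (75/8, 13) → C = 29/2
  (165/8, 41/2) → C = -1/2

a = 75/8, b = 13, maximum C = 29/2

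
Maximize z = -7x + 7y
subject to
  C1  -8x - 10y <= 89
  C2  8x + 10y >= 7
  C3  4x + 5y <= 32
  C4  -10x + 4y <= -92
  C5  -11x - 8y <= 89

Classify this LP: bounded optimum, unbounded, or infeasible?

bounded optimum

Corner points and z = -7x + 7y:
  (79/11, -111/22) → z = -1883/22
  (98/11, -8/11) → z = -742/11
The feasible region has finitely many vertices and no improving ray; the maximum is -742/11 at (98/11, -8/11).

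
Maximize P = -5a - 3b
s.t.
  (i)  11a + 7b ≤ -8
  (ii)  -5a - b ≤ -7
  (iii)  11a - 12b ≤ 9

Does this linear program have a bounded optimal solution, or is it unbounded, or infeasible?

The boundaries 11a + 7b = -8 and -5a - b = -7 meet at (19/8, -39/8), but that point violates 11a - 12b ≤ 9. Every candidate vertex is excluded by some other constraint, so the feasible region is empty.

infeasible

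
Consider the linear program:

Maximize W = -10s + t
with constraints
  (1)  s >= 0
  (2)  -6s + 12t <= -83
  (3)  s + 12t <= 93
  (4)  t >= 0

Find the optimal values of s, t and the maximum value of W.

s = 83/6, t = 0, maximum W = -415/3

Corner points and W = -10s + t:
  (176/7, 475/84) → W = -20645/84
  (83/6, 0) → W = -415/3
  (93, 0) → W = -930

The binding constraints are -6s + 12t = -83 and t = 0.
Solving simultaneously gives s = 83/6, t = 0.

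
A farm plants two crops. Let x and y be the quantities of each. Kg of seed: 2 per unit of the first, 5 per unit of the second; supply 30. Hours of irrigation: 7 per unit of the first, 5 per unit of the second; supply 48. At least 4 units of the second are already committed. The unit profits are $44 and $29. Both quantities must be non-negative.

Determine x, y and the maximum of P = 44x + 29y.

x = 4, y = 4, maximum P = 292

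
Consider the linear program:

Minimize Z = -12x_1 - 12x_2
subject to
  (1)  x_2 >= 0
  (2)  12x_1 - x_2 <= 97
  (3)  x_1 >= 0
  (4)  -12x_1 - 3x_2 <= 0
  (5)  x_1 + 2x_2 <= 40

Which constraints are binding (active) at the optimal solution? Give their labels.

(2) and (5)

Vertices and Z = -12x_1 - 12x_2:
  (97/12, 0) → Z = -97
  (0, 0) → Z = 0
  (234/25, 383/25) → Z = -7404/25
  (0, 20) → Z = -240

The minimum is at (234/25, 383/25). Substituting into each constraint, equality holds for (2) and (5); the remaining constraints have slack.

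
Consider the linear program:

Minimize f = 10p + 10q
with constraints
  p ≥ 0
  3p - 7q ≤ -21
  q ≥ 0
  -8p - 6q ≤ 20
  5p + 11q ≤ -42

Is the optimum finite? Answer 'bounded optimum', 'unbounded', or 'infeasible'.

infeasible

The boundaries p = 0 and 3p - 7q = -21 meet at (0, 3), but that point violates 5p + 11q ≤ -42. Every candidate vertex is excluded by some other constraint, so the feasible region is empty.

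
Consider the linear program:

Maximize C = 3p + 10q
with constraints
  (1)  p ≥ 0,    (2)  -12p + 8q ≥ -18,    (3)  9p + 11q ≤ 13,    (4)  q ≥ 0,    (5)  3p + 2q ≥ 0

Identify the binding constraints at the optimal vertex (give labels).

(1) and (3)

Extreme points and C = 3p + 10q:
  (0, 13/11) → C = 130/11
  (0, 0) → C = 0
  (13/9, 0) → C = 13/3

The maximum is at (0, 13/11). Substituting into each constraint, equality holds for (1) and (3); the remaining constraints have slack.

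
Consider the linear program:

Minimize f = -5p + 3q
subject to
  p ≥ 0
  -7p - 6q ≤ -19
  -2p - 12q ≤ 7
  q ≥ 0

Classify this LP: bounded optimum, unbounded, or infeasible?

unbounded

From the feasible point (0, 19/6), moving in the direction (1, 0) keeps every constraint satisfied while f decreases without bound.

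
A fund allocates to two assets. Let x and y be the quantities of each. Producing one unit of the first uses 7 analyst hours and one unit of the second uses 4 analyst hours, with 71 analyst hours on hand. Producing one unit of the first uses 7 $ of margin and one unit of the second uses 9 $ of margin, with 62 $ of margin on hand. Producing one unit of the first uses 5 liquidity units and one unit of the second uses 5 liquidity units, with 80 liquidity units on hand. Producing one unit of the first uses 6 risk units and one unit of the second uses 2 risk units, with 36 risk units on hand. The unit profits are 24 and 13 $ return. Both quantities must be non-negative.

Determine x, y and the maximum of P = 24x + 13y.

Corner points and P = 24x + 13y:
  (0, 0) → P = 0
  (0, 62/9) → P = 806/9
  (6, 0) → P = 144
  (5, 3) → P = 159

x = 5, y = 3, maximum P = 159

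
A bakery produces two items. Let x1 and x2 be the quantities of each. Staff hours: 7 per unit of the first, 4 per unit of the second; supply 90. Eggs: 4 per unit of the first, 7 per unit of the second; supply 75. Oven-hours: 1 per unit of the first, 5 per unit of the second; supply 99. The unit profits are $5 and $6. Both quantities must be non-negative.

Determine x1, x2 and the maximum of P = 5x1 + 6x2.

Corner points and P = 5x1 + 6x2:
  (0, 0) → P = 0
  (0, 75/7) → P = 450/7
  (90/7, 0) → P = 450/7
  (10, 5) → P = 80

x1 = 10, x2 = 5, maximum P = 80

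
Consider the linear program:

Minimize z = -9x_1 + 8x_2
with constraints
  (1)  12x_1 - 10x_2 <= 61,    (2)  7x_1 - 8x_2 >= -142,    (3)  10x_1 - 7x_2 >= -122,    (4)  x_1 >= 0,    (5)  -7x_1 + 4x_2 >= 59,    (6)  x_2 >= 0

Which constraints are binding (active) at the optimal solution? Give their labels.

(4) and (5)

Corner points and z = -9x_1 + 8x_2:
  (18/31, 566/31) → z = 4366/31
  (24/7, 83/4) → z = 946/7
  (0, 122/7) → z = 976/7
  (0, 59/4) → z = 118

The minimum is at (0, 59/4). Substituting into each constraint, equality holds for (4) and (5); the remaining constraints have slack.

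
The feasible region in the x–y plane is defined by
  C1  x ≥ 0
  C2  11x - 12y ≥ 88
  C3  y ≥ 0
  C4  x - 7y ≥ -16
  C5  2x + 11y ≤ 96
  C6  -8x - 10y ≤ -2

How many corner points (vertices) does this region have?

Of the 15 pairwise boundary intersections, those satisfying every inequality are:
  (8, 0)
  (808/65, 264/65)
  (48, 0)
  (496/25, 128/25)

4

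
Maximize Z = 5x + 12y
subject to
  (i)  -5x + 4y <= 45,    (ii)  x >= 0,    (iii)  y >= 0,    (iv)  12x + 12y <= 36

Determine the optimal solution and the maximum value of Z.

Feasible corners and Z = 5x + 12y:
  (0, 0) → Z = 0
  (0, 3) → Z = 36
  (3, 0) → Z = 15

At the optimal vertex, x = 0 and 12x + 12y = 36.
Solving simultaneously gives x = 0, y = 3.

x = 0, y = 3, maximum Z = 36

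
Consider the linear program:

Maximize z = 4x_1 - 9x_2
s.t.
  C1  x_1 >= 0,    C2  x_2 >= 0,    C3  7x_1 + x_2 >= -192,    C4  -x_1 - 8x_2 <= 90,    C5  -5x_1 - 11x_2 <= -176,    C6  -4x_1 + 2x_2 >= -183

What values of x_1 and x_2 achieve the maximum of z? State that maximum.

The feasible region is unbounded (it extends along (0, 1), (1, 2)), but z strictly decreases along every unbounded feasible direction, so there is no improving ray and the maximum is attained at a vertex.

x_1 = 183/4, x_2 = 0, maximum z = 183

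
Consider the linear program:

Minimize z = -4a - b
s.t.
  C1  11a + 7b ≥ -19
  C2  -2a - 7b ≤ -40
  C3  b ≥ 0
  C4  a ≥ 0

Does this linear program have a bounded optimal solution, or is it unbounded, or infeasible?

unbounded

From the feasible point (20, 0), moving in the direction (0, 1) keeps every constraint satisfied while z decreases without bound.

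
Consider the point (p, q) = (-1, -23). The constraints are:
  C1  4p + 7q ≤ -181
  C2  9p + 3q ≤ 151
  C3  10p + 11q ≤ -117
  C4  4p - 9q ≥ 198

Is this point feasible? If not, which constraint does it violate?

not feasible — violates C1

Constraint C1: 4p + 7q = -165, which is not ≤ -181. All other constraints are satisfied.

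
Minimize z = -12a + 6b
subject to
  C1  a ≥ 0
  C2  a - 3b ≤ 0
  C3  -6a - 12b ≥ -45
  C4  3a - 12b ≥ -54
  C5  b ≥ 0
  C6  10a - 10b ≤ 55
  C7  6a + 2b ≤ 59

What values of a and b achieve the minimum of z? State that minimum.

a = 9/2, b = 3/2, minimum z = -45

Feasible corners and z = -12a + 6b:
  (0, 0) → z = 0
  (0, 15/4) → z = 45/2
  (9/2, 3/2) → z = -45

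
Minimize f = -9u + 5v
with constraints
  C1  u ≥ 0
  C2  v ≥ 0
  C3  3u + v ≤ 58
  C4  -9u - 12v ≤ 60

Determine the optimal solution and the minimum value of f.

u = 58/3, v = 0, minimum f = -174

Vertices and f = -9u + 5v:
  (0, 0) → f = 0
  (0, 58) → f = 290
  (58/3, 0) → f = -174

At the optimal vertex, v = 0 and 3u + v = 58.
Solving simultaneously gives u = 58/3, v = 0.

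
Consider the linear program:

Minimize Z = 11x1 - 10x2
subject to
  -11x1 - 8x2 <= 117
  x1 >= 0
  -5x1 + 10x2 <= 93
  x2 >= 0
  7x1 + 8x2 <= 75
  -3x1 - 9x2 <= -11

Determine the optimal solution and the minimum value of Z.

x1 = 0, x2 = 93/10, minimum Z = -93

Feasible corners and Z = 11x1 - 10x2:
  (0, 93/10) → Z = -93
  (0, 11/9) → Z = -110/9
  (3/55, 513/55) → Z = -5097/55
  (75/7, 0) → Z = 825/7
  (11/3, 0) → Z = 121/3

The optimum lies where x1 = 0 and -5x1 + 10x2 = 93.
Solving simultaneously gives x1 = 0, x2 = 93/10.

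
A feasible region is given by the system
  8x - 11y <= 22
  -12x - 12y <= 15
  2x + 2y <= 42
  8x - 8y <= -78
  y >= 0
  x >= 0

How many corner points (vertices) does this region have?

Intersecting each pair of boundary lines and keeping only the points that satisfy every inequality leaves:
  (45/8, 123/8)
  (0, 21)
  (0, 39/4)

3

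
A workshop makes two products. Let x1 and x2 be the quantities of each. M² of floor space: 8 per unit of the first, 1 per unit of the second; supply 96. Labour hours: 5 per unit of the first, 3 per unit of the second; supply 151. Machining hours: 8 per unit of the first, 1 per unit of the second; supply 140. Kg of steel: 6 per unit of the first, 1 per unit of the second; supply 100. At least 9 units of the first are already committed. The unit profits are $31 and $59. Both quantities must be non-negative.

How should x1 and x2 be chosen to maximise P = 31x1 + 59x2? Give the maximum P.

x1 = 9, x2 = 24, maximum P = 1695

Feasible corners and P = 31x1 + 59x2:
  (12, 0) → P = 372
  (9, 0) → P = 279
  (9, 24) → P = 1695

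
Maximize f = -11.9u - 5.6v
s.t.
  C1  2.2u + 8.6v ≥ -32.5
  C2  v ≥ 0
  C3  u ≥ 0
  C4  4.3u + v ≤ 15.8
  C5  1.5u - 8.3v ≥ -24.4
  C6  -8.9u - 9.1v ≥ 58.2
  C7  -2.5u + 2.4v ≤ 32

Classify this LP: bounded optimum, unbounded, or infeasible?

infeasible

The boundaries v = 0 and u = 0 meet at (0, 0), but that point violates -8.9u - 9.1v ≥ 58.2. Every candidate vertex is excluded by some other constraint, so the feasible region is empty.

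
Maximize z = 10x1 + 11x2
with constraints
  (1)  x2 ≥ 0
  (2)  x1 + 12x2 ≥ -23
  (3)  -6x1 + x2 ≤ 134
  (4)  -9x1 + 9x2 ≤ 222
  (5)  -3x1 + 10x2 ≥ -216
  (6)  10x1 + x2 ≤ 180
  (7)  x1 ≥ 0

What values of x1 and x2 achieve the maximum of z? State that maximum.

x1 = 466/33, x2 = 1280/33, maximum z = 18740/33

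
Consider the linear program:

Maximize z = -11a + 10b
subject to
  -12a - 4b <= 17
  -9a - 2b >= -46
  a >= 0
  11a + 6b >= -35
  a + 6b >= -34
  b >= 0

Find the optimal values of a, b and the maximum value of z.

The optimum lies where -9a - 2b = -46 and a = 0.
Solving simultaneously gives a = 0, b = 23.

a = 0, b = 23, maximum z = 230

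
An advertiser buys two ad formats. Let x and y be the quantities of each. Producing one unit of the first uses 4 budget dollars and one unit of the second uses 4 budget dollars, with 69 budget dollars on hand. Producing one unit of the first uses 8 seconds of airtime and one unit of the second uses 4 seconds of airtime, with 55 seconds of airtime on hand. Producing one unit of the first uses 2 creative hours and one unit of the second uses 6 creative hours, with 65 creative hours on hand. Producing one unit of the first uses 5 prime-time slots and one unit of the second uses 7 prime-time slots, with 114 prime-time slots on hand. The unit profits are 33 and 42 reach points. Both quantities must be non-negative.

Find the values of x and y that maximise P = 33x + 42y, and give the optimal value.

Vertices and P = 33x + 42y:
  (0, 0) → P = 0
  (0, 65/6) → P = 455
  (55/8, 0) → P = 1815/8
  (7/4, 41/4) → P = 1953/4

The optimum lies where 8x + 4y = 55 and 2x + 6y = 65.
Solving simultaneously gives x = 7/4, y = 41/4.

x = 7/4, y = 41/4, maximum P = 1953/4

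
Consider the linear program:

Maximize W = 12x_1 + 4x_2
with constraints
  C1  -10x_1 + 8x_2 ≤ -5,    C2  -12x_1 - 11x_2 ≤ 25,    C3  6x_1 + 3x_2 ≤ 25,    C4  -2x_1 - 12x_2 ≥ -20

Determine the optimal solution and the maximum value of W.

Extreme points and W = 12x_1 + 4x_2:
  (-145/206, -155/103) → W = -1490/103
  (55/34, 95/68) → W = 25
  (35/3, -15) → W = 80
  (40/11, 35/33) → W = 1580/33

At the optimal vertex, -12x_1 - 11x_2 = 25 and 6x_1 + 3x_2 = 25.
Solving simultaneously gives x_1 = 35/3, x_2 = -15.

x_1 = 35/3, x_2 = -15, maximum W = 80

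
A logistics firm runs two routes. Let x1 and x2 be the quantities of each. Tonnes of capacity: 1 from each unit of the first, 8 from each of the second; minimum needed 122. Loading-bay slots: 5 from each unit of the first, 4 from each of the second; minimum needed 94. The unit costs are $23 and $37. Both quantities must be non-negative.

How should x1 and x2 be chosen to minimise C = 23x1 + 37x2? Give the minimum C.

Feasible corners and C = 23x1 + 37x2:
  (0, 47/2) → C = 1739/2
  (122, 0) → C = 2806
  (22/3, 43/3) → C = 699
The feasible region is unbounded (it extends along (0, 1), (1, 0)), but C strictly increases along every unbounded feasible direction, so there is no improving ray and the minimum is attained at a vertex.

The optimum lies where x1 + 8x2 = 122 and 5x1 + 4x2 = 94.
Solving simultaneously gives x1 = 22/3, x2 = 43/3.

x1 = 22/3, x2 = 43/3, minimum C = 699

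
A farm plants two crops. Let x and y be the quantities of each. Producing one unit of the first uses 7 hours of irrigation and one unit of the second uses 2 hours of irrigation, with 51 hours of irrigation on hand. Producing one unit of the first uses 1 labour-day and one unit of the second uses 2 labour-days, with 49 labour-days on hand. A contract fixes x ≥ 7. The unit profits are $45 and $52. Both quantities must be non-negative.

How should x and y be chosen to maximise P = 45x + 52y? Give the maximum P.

Corner points and P = 45x + 52y:
  (51/7, 0) → P = 2295/7
  (7, 0) → P = 315
  (7, 1) → P = 367

The optimum lies where 7x + 2y = 51 and x = 7.
Solving simultaneously gives x = 7, y = 1.

x = 7, y = 1, maximum P = 367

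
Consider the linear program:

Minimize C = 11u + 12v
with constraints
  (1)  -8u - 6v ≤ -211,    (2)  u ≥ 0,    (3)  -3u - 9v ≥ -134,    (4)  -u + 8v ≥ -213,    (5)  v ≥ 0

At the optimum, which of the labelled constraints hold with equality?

(1) and (5)

Feasible corners and C = 11u + 12v:
  (365/18, 439/54) → C = 5771/18
  (211/8, 0) → C = 2321/8
  (134/3, 0) → C = 1474/3

The minimum is at (211/8, 0). Substituting into each constraint, equality holds for (1) and (5); the remaining constraints have slack.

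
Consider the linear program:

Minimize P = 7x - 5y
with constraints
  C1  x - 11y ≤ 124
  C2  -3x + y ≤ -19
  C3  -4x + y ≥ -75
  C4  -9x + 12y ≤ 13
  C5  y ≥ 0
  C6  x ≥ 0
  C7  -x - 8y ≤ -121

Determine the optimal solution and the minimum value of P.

The binding constraints are -9x + 12y = 13 and -x - 8y = -121.
Solving simultaneously gives x = 337/21, y = 551/42.

x = 337/21, y = 551/42, minimum P = 1963/42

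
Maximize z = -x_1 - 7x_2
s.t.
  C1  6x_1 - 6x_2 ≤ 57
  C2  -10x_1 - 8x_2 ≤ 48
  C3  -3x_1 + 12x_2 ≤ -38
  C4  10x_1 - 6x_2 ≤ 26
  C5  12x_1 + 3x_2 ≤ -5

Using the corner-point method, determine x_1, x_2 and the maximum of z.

Feasible corners and z = -x_1 - 7x_2:
  (-17/9, -131/36) → z = 985/36
  (-4/7, -37/7) → z = 263/7
  (6/17, -157/51) → z = 1081/51
  (8/17, -181/51) → z = 1243/51

The optimum lies where -10x_1 - 8x_2 = 48 and 10x_1 - 6x_2 = 26.
Solving simultaneously gives x_1 = -4/7, x_2 = -37/7.

x_1 = -4/7, x_2 = -37/7, maximum z = 263/7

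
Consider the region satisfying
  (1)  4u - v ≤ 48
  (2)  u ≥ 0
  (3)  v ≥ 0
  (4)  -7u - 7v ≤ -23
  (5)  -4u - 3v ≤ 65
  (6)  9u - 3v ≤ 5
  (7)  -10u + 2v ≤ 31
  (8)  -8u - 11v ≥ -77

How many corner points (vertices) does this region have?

4

Intersecting each pair of boundary lines and keeping only the points that satisfy every inequality leaves:
  (0, 23/7)
  (0, 7)
  (26/21, 43/21)
  (286/123, 653/123)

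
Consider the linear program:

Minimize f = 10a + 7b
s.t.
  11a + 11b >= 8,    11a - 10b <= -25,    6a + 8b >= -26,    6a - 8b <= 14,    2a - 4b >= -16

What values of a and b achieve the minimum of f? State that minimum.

a = -24/11, b = 32/11, minimum f = -16/11

Vertices and f = 10a + 7b:
  (-65/77, 11/7) → f = 197/77
  (-24/11, 32/11) → f = -16/11
  (5/2, 21/4) → f = 247/4

The binding constraints are 11a + 11b = 8 and 2a - 4b = -16.
Solving simultaneously gives a = -24/11, b = 32/11.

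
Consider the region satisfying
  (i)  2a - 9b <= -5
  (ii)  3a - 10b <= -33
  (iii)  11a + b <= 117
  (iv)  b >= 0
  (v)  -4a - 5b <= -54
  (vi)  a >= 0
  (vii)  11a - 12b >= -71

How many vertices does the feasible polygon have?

Intersecting each pair of boundary lines and keeping only the points that satisfy every inequality leaves:
  (1137/113, 714/113)
  (75/11, 294/55)
  (1333/143, 188/13)
  (293/103, 878/103)

4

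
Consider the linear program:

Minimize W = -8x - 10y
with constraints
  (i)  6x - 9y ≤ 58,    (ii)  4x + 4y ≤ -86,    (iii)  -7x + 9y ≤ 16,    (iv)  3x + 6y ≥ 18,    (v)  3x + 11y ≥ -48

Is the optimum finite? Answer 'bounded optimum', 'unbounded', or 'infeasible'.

The boundaries 6x - 9y = 58 and 3x + 6y = 18 meet at (170/21, -22/21), but that point violates 4x + 4y ≤ -86. Every candidate vertex is excluded by some other constraint, so the feasible region is empty.

infeasible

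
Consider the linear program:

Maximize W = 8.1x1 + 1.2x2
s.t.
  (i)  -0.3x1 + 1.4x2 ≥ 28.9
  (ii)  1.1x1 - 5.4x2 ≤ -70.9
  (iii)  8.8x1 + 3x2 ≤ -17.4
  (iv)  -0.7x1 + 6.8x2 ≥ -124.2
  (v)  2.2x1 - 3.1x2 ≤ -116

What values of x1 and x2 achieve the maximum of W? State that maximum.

x1 = -261/22, x2 = 29, maximum W = -2697/44

Feasible corners and W = 8.1x1 + 1.2x2:
  (-18520/53, -5749/106) → W = -767307/265
  (-7281/215, 2878/215) → W = -22209/86
  (-261/22, 29) → W = -2697/44
The feasible region is unbounded (it extends along (-15, 44), (-68, -7)), but W strictly decreases along every unbounded feasible direction, so there is no improving ray and the maximum is attained at a vertex.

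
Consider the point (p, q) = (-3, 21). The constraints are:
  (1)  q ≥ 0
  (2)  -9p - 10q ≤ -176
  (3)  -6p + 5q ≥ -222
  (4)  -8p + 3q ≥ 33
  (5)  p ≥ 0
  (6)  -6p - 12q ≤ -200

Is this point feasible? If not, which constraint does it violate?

not feasible — violates (5)

Constraint (5): p = -3, which is not ≥ 0. All other constraints are satisfied.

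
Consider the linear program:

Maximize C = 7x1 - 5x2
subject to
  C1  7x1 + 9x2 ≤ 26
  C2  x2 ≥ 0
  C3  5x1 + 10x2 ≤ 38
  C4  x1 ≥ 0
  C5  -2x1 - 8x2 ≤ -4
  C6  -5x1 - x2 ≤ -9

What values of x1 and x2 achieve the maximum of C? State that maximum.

x1 = 26/7, x2 = 0, maximum C = 26

Corner points and C = 7x1 - 5x2:
  (26/7, 0) → C = 26
  (55/38, 67/38) → C = 25/19
  (2, 0) → C = 14
  (34/19, 1/19) → C = 233/19

The binding constraints are 7x1 + 9x2 = 26 and x2 = 0.
Solving simultaneously gives x1 = 26/7, x2 = 0.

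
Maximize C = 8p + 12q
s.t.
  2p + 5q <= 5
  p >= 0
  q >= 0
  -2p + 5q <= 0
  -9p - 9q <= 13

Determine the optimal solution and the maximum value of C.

p = 5/2, q = 0, maximum C = 20

Corner points and C = 8p + 12q:
  (5/2, 0) → C = 20
  (5/4, 1/2) → C = 16
  (0, 0) → C = 0

The binding constraints are 2p + 5q = 5 and q = 0.
Solving simultaneously gives p = 5/2, q = 0.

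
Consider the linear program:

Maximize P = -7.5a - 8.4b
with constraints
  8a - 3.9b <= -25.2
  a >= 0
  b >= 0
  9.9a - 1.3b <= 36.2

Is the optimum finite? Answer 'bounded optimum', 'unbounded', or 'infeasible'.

Extreme points and P = -7.5a - 8.4b:
  (0, 84/13) → P = -3528/65
  (1338/217, 53908/2821) → P = -2916411/14105
The feasible region has finitely many vertices and no improving ray; the maximum is -3528/65 at (0, 84/13).

bounded optimum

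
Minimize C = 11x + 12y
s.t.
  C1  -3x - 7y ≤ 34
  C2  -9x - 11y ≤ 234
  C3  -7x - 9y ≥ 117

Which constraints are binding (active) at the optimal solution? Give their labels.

Extreme points and C = 11x + 12y:
  (-632/15, 66/5) → C = -4576/15
  (-513/22, 113/22) → C = -4287/22
  (-819/4, 585/4) → C = -1989/4

The minimum is at (-819/4, 585/4). Substituting into each constraint, equality holds for C2 and C3; the remaining constraints have slack.

C2 and C3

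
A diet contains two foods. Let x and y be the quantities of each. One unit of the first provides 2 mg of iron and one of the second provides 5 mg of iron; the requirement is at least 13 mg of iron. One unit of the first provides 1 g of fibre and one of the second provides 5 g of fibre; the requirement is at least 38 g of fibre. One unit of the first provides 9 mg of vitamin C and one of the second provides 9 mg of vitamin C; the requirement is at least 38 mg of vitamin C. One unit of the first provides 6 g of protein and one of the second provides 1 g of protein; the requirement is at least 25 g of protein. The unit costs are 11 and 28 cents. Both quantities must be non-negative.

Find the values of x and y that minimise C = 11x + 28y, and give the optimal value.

The feasible region is unbounded (it extends along (0, 1), (1, 0)), but C strictly increases along every unbounded feasible direction, so there is no improving ray and the minimum is attained at a vertex.

x = 3, y = 7, minimum C = 229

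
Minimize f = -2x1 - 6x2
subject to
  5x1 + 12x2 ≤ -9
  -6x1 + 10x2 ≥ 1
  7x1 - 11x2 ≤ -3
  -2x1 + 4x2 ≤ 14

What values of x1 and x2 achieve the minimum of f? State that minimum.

x1 = -51/11, x2 = 13/11, minimum f = 24/11

Corner points and f = -2x1 - 6x2:
  (-135/139, -48/139) → f = 558/139
  (-51/11, 13/11) → f = 24/11
  (-19/4, -11/4) → f = 26
The feasible region is unbounded (it extends along (-2, -1), (-5, -3)), but f strictly increases along every unbounded feasible direction, so there is no improving ray and the minimum is attained at a vertex.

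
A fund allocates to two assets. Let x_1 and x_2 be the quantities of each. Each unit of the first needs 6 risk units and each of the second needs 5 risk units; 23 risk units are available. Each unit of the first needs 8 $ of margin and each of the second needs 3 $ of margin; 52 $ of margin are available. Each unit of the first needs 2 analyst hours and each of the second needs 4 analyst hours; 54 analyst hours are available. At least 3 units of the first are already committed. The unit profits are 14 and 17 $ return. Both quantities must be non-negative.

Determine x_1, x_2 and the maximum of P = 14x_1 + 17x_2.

Extreme points and P = 14x_1 + 17x_2:
  (23/6, 0) → P = 161/3
  (3, 0) → P = 42
  (3, 1) → P = 59

x_1 = 3, x_2 = 1, maximum P = 59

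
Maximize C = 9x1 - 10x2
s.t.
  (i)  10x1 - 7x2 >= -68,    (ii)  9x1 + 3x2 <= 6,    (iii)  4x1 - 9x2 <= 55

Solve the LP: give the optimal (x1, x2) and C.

x1 = 73/31, x2 = -157/31, maximum C = 2227/31

Corner points and C = 9x1 - 10x2:
  (-54/31, 224/31) → C = -2726/31
  (-997/62, -411/31) → C = -753/62
  (73/31, -157/31) → C = 2227/31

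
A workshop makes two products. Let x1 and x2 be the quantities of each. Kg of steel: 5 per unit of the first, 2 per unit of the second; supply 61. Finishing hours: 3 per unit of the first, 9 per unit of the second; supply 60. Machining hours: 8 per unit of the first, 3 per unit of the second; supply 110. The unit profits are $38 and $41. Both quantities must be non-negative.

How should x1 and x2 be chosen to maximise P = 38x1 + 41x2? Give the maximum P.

x1 = 11, x2 = 3, maximum P = 541

Extreme points and P = 38x1 + 41x2:
  (0, 0) → P = 0
  (0, 20/3) → P = 820/3
  (61/5, 0) → P = 2318/5
  (11, 3) → P = 541

At the optimal vertex, 5x1 + 2x2 = 61 and 3x1 + 9x2 = 60.
Solving simultaneously gives x1 = 11, x2 = 3.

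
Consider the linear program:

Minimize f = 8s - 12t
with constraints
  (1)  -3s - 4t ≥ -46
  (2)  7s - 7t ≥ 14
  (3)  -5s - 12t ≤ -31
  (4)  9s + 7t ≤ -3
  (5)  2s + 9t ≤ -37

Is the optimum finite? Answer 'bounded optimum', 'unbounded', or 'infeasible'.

The boundaries 7s - 7t = 14 and 2s + 9t = -37 meet at (-19/11, -41/11), but that point violates -5s - 12t ≤ -31. Every candidate vertex is excluded by some other constraint, so the feasible region is empty.

infeasible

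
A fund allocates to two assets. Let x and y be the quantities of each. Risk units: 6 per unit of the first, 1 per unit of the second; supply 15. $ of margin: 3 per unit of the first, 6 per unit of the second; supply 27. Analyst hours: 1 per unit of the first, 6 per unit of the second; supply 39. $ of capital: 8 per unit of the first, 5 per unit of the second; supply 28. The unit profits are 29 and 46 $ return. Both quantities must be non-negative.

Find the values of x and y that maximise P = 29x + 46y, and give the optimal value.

x = 1, y = 4, maximum P = 213

Corner points and P = 29x + 46y:
  (0, 0) → P = 0
  (0, 9/2) → P = 207
  (5/2, 0) → P = 145/2
  (47/22, 24/11) → P = 3571/22
  (1, 4) → P = 213

The binding constraints are 3x + 6y = 27 and 8x + 5y = 28.
Solving simultaneously gives x = 1, y = 4.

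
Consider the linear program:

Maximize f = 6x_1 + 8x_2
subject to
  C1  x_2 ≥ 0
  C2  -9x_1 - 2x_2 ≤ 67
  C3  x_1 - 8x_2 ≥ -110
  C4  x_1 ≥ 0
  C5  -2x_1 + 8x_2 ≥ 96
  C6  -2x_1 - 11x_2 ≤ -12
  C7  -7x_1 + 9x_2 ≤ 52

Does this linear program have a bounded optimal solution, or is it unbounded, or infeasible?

bounded optimum

Extreme points and f = 6x_1 + 8x_2:
  (14, 31/2) → f = 208
  (574/47, 718/47) → f = 9188/47
  (224/19, 284/19) → f = 3616/19
The feasible region has finitely many vertices and no improving ray; the maximum is 208 at (14, 31/2).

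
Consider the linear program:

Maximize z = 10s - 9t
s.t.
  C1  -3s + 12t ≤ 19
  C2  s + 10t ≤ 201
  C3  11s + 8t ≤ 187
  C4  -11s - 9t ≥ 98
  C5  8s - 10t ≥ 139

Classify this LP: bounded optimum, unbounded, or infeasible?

unbounded

From the feasible point (2467/11, -285), moving in the direction (8, -11) keeps every constraint satisfied while z increases without bound.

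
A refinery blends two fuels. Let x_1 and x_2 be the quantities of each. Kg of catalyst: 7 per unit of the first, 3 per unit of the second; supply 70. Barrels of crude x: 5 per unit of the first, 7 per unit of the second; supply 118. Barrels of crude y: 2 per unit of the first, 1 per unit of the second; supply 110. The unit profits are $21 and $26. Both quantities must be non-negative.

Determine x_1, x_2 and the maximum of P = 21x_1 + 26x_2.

x_1 = 4, x_2 = 14, maximum P = 448

Extreme points and P = 21x_1 + 26x_2:
  (0, 0) → P = 0
  (0, 118/7) → P = 3068/7
  (10, 0) → P = 210
  (4, 14) → P = 448

The optimum lies where 7x_1 + 3x_2 = 70 and 5x_1 + 7x_2 = 118.
Solving simultaneously gives x_1 = 4, x_2 = 14.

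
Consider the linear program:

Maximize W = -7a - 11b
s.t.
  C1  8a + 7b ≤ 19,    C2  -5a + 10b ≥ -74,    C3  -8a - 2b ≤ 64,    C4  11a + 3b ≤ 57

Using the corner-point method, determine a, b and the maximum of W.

a = -82/15, b = -152/15, maximum W = 2246/15

At the optimal vertex, -5a + 10b = -74 and -8a - 2b = 64.
Solving simultaneously gives a = -82/15, b = -152/15.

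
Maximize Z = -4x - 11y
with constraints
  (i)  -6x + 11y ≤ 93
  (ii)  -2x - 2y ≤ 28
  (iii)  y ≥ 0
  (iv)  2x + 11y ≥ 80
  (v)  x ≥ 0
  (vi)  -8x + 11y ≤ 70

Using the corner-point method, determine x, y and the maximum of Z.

x = 1, y = 78/11, maximum Z = -82

Feasible corners and Z = -4x - 11y:
  (23/2, 162/11) → Z = -208
  (40, 0) → Z = -160
  (1, 78/11) → Z = -82
The feasible region is unbounded (it extends along (11, 6), (1, 0)), but Z strictly decreases along every unbounded feasible direction, so there is no improving ray and the maximum is attained at a vertex.

At the optimal vertex, 2x + 11y = 80 and -8x + 11y = 70.
Solving simultaneously gives x = 1, y = 78/11.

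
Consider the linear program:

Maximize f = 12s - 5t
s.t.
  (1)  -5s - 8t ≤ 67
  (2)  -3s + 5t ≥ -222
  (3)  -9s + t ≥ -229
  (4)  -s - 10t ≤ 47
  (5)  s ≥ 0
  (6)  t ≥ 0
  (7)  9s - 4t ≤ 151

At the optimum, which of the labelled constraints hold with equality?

Extreme points and f = 12s - 5t:
  (85/3, 26) → f = 210
  (0, 0) → f = 0
  (151/9, 0) → f = 604/3
The feasible region is unbounded (it extends along (0, 1), (1, 9)), but f strictly decreases along every unbounded feasible direction, so there is no improving ray and the maximum is attained at a vertex.

The maximum is at (85/3, 26). Substituting into each constraint, equality holds for (3) and (7); the remaining constraints have slack.

(3) and (7)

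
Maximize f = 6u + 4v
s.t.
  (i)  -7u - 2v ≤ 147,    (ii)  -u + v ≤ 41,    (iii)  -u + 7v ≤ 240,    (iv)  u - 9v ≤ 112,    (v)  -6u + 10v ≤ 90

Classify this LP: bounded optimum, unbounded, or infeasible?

From the feasible point (-1099/65, -931/65), moving in the direction (7, 1) keeps every constraint satisfied while f increases without bound.

unbounded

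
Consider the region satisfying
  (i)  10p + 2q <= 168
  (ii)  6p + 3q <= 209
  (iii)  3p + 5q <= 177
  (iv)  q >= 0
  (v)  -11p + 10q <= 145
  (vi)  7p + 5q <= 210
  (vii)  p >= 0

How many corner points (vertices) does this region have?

5

Of the 21 pairwise boundary intersections, those satisfying every inequality are:
  (84/5, 0)
  (35/3, 77/3)
  (0, 0)
  (11, 133/5)
  (0, 29/2)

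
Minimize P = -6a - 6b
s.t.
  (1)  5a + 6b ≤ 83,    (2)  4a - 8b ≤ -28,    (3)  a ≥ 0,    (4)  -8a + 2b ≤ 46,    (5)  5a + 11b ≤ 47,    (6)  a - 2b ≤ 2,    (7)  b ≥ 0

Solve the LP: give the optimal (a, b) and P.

a = 17/21, b = 82/21, minimum P = -198/7

The optimum lies where 4a - 8b = -28 and 5a + 11b = 47.
Solving simultaneously gives a = 17/21, b = 82/21.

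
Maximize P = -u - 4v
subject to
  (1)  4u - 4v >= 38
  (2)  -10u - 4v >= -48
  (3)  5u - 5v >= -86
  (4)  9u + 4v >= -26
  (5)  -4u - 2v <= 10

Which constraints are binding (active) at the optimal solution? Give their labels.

(2) and (5)

Feasible corners and P = -u - 4v:
  (43/7, -47/14) → P = 51/7
  (3/2, -8) → P = 61/2
  (34, -73) → P = 258

The maximum is at (34, -73). Substituting into each constraint, equality holds for (2) and (5); the remaining constraints have slack.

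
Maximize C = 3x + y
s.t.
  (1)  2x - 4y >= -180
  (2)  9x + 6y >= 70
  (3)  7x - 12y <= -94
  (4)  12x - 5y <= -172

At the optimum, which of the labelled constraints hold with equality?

(1) and (4)

Vertices and C = 3x + y:
  (-50/3, 110/3) → C = -40/3
  (106/19, 908/19) → C = 1226/19
  (-682/117, 796/39) → C = 38/13

The maximum is at (106/19, 908/19). Substituting into each constraint, equality holds for (1) and (4); the remaining constraints have slack.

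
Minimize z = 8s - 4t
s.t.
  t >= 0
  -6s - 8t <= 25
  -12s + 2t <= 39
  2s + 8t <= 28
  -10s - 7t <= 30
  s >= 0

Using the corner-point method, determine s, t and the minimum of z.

Feasible corners and z = 8s - 4t:
  (14, 0) → z = 112
  (0, 0) → z = 0
  (0, 7/2) → z = -14

s = 0, t = 7/2, minimum z = -14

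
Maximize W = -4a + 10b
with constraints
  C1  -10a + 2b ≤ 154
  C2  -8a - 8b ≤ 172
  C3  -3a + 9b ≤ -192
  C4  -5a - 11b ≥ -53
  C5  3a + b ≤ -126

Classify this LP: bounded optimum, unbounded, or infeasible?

infeasible

The boundaries -10a + 2b = 154 and 3a + b = -126 meet at (-203/8, -399/8), but that point violates -8a - 8b ≤ 172. Every candidate vertex is excluded by some other constraint, so the feasible region is empty.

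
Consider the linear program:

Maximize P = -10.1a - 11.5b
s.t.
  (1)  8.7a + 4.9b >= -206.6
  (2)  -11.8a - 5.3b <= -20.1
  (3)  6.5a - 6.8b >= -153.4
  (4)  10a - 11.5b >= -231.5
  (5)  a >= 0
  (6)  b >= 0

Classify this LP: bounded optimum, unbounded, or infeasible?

Extreme points and P = -10.1a - 11.5b:
  (0, 201/53) → P = -4623/106
  (201/118, 0) → P = -20301/1180
  (0, 463/23) → P = -231.5
The feasible region has finitely many vertices and no improving ray; the maximum is -20301/1180 at (201/118, 0).

bounded optimum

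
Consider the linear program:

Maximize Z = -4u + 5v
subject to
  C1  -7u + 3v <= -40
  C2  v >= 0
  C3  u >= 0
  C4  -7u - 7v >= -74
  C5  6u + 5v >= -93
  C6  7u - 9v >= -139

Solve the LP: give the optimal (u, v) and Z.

Extreme points and Z = -4u + 5v:
  (40/7, 0) → Z = -160/7
  (251/35, 17/5) → Z = -409/35
  (74/7, 0) → Z = -296/7

The optimum lies where -7u + 3v = -40 and -7u - 7v = -74.
Solving simultaneously gives u = 251/35, v = 17/5.

u = 251/35, v = 17/5, maximum Z = -409/35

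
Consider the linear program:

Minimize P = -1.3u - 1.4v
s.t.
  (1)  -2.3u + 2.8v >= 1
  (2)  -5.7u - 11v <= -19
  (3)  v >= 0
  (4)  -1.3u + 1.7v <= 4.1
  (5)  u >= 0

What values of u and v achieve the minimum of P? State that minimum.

u = 326/9, v = 271/9, minimum P = -4016/45

Corner points and P = -1.3u - 1.4v:
  (2110/2063, 2470/2063) → P = -6201/2063
  (326/9, 271/9) → P = -4016/45
  (0, 19/11) → P = -133/55
  (0, 41/17) → P = -287/85

The optimum lies where -2.3u + 2.8v = 1 and -1.3u + 1.7v = 4.1.
Solving simultaneously gives u = 326/9, v = 271/9.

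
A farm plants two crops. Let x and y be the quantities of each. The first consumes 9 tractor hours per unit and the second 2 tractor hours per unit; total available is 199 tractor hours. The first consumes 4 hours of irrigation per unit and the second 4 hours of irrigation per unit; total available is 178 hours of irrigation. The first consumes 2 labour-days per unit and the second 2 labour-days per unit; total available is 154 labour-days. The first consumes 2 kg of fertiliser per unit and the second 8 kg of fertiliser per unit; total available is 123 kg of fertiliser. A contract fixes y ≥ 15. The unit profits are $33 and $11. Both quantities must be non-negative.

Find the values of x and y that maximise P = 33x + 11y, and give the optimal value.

x = 3/2, y = 15, maximum P = 429/2

Extreme points and P = 33x + 11y:
  (0, 123/8) → P = 1353/8
  (0, 15) → P = 165
  (3/2, 15) → P = 429/2

The binding constraints are 2x + 8y = 123 and y = 15.
Solving simultaneously gives x = 3/2, y = 15.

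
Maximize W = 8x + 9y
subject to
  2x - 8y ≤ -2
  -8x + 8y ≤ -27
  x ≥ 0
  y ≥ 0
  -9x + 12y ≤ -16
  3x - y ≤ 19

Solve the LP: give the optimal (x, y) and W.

Corner points and W = 8x + 9y:
  (29/6, 35/24) → W = 1243/24
  (7, 2) → W = 74
  (125/16, 71/16) → W = 1639/16

The binding constraints are -8x + 8y = -27 and 3x - y = 19.
Solving simultaneously gives x = 125/16, y = 71/16.

x = 125/16, y = 71/16, maximum W = 1639/16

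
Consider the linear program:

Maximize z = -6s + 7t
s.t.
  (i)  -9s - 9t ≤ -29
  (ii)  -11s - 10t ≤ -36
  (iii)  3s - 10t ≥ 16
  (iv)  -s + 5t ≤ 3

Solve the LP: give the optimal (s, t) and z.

Corner points and z = -6s + 7t:
  (34/9, -5/9) → z = -239/9
  (26/7, -17/35) → z = -899/35
  (22, 5) → z = -97
The feasible region is unbounded (it extends along (5, 1), (1, -1)), but z strictly decreases along every unbounded feasible direction, so there is no improving ray and the maximum is attained at a vertex.

The binding constraints are -11s - 10t = -36 and 3s - 10t = 16.
Solving simultaneously gives s = 26/7, t = -17/35.

s = 26/7, t = -17/35, maximum z = -899/35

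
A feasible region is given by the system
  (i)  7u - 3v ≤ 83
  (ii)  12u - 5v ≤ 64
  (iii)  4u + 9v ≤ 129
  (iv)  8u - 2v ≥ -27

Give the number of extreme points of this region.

3

The feasible vertices (each the meet of two boundaries and inside every other half-plane) are:
  (1221/128, 323/32)
  (-263/16, -209/4)
  (3/16, 57/4)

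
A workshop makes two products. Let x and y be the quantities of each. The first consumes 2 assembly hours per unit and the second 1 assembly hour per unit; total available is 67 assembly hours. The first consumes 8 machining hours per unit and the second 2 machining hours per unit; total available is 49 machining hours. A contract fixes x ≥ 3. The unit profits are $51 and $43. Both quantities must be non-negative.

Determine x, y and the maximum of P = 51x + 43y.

x = 3, y = 25/2, maximum P = 1381/2

Corner points and P = 51x + 43y:
  (49/8, 0) → P = 2499/8
  (3, 0) → P = 153
  (3, 25/2) → P = 1381/2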